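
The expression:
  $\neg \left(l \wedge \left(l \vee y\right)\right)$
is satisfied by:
  {l: False}


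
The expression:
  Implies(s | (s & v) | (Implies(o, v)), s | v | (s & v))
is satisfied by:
  {o: True, v: True, s: True}
  {o: True, v: True, s: False}
  {o: True, s: True, v: False}
  {o: True, s: False, v: False}
  {v: True, s: True, o: False}
  {v: True, s: False, o: False}
  {s: True, v: False, o: False}


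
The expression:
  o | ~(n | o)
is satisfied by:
  {o: True, n: False}
  {n: False, o: False}
  {n: True, o: True}


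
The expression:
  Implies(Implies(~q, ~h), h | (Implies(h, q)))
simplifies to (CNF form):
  True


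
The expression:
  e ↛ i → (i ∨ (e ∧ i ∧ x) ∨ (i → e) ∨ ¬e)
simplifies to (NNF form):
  True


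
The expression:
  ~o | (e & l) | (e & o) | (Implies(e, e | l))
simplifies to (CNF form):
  True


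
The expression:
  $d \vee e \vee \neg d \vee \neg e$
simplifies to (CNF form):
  $\text{True}$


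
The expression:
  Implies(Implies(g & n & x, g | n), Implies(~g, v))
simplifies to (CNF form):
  g | v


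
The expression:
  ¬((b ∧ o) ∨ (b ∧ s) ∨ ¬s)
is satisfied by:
  {s: True, b: False}


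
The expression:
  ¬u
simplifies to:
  ¬u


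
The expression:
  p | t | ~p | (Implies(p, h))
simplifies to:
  True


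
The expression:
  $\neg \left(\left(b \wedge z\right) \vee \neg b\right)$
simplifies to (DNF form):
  $b \wedge \neg z$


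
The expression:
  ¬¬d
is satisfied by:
  {d: True}


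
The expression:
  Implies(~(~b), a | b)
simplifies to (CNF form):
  True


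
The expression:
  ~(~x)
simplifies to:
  x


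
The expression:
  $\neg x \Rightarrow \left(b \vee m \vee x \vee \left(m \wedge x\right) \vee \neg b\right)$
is always true.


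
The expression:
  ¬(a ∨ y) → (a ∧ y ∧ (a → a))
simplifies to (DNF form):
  a ∨ y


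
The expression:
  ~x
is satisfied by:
  {x: False}


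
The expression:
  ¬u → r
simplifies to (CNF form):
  r ∨ u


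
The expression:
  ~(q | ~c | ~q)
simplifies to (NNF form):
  False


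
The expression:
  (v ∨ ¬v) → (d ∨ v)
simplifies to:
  d ∨ v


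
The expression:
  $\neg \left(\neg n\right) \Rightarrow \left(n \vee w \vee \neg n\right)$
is always true.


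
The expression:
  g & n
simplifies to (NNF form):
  g & n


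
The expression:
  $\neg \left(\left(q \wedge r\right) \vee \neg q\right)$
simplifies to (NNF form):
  $q \wedge \neg r$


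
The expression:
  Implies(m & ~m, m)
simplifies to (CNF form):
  True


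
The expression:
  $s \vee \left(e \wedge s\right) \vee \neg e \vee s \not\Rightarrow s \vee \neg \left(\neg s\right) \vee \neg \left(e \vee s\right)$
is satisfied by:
  {s: True, e: False}
  {e: False, s: False}
  {e: True, s: True}


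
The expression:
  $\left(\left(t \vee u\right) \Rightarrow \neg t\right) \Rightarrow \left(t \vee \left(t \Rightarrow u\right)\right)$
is always true.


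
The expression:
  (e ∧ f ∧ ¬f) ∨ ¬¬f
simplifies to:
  f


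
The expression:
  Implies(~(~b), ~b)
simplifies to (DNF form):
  ~b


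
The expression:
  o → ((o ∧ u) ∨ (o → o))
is always true.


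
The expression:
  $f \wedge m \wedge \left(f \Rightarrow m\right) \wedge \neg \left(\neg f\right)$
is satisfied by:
  {m: True, f: True}


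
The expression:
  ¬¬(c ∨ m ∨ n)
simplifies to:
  c ∨ m ∨ n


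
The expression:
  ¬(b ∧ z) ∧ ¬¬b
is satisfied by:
  {b: True, z: False}


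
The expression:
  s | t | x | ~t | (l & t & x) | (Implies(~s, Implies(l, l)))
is always true.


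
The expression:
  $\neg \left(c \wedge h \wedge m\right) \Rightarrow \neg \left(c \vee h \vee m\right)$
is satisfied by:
  {m: False, h: False, c: False}
  {h: True, c: True, m: True}


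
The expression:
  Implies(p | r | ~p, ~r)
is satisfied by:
  {r: False}


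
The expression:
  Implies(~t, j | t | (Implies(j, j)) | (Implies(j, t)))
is always true.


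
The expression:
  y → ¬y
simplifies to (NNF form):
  ¬y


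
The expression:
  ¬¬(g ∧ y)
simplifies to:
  g ∧ y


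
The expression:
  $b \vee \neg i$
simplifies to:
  $b \vee \neg i$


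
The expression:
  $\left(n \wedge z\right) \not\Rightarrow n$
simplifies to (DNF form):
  $\text{False}$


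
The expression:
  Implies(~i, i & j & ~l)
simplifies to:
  i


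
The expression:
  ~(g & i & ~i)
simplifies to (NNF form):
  True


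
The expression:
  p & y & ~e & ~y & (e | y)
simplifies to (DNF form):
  False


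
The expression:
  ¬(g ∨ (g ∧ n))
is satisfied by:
  {g: False}


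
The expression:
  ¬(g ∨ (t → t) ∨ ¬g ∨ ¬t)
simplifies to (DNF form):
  False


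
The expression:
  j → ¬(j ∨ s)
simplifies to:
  ¬j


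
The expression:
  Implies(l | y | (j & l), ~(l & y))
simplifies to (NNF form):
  ~l | ~y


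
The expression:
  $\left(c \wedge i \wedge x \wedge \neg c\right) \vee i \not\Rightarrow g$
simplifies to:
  $i \wedge \neg g$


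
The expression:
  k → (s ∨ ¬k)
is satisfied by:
  {s: True, k: False}
  {k: False, s: False}
  {k: True, s: True}


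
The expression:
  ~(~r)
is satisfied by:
  {r: True}


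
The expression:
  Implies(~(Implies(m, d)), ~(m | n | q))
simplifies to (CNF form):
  d | ~m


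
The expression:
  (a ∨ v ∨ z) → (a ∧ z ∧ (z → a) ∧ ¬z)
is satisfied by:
  {v: False, z: False, a: False}


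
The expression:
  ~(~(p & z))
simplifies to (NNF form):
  p & z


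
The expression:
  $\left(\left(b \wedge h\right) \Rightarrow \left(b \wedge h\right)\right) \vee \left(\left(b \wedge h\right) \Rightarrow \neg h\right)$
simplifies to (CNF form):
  $\text{True}$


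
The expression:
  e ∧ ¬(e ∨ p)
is never true.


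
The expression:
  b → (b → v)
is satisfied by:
  {v: True, b: False}
  {b: False, v: False}
  {b: True, v: True}


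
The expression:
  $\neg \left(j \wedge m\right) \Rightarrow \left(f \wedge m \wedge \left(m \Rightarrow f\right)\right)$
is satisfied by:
  {j: True, f: True, m: True}
  {j: True, m: True, f: False}
  {f: True, m: True, j: False}


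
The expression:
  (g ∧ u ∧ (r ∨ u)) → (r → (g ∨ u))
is always true.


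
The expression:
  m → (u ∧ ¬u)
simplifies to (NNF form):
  ¬m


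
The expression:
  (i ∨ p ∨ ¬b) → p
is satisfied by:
  {p: True, b: True, i: False}
  {p: True, b: False, i: False}
  {i: True, p: True, b: True}
  {i: True, p: True, b: False}
  {b: True, i: False, p: False}


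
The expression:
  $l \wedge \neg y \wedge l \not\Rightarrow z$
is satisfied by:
  {l: True, y: False, z: False}


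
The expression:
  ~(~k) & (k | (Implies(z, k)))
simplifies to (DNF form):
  k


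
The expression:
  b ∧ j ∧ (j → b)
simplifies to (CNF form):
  b ∧ j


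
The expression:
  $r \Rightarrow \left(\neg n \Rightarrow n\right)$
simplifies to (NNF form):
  $n \vee \neg r$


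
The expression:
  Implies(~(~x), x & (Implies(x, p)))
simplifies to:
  p | ~x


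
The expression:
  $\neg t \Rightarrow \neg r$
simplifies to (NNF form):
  $t \vee \neg r$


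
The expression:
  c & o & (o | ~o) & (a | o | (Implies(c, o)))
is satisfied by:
  {c: True, o: True}


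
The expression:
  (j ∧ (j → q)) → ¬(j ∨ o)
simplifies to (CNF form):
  ¬j ∨ ¬q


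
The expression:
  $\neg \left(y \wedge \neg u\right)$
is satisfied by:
  {u: True, y: False}
  {y: False, u: False}
  {y: True, u: True}


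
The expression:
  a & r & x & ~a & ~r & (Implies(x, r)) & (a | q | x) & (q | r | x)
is never true.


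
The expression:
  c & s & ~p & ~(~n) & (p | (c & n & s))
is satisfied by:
  {c: True, n: True, s: True, p: False}


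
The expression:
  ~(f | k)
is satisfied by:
  {f: False, k: False}


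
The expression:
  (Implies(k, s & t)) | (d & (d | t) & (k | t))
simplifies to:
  d | ~k | (s & t)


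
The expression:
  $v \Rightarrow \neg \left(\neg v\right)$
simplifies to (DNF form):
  $\text{True}$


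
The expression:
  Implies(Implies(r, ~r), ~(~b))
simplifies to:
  b | r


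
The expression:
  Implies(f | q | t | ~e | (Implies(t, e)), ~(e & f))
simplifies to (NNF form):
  ~e | ~f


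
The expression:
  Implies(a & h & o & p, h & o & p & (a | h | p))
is always true.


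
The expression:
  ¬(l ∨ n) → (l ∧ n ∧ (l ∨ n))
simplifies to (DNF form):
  l ∨ n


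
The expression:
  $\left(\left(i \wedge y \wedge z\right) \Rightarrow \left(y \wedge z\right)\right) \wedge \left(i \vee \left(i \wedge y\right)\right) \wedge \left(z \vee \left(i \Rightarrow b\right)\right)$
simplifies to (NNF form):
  $i \wedge \left(b \vee z\right)$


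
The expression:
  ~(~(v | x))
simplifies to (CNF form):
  v | x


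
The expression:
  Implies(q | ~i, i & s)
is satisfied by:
  {i: True, s: True, q: False}
  {i: True, s: False, q: False}
  {i: True, q: True, s: True}


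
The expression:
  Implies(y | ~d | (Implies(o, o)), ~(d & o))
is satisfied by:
  {o: False, d: False}
  {d: True, o: False}
  {o: True, d: False}


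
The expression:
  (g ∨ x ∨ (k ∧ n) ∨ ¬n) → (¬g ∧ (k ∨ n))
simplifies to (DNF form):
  (k ∧ ¬g) ∨ (n ∧ ¬g)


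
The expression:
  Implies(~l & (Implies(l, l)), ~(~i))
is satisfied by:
  {i: True, l: True}
  {i: True, l: False}
  {l: True, i: False}


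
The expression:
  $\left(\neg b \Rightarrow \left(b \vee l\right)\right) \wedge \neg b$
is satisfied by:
  {l: True, b: False}


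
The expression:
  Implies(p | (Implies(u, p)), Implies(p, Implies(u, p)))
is always true.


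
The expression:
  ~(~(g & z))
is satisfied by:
  {z: True, g: True}


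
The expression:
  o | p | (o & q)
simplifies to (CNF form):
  o | p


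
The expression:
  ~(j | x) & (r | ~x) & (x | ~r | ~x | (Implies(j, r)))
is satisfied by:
  {x: False, j: False}


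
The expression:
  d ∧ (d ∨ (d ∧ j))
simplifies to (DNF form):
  d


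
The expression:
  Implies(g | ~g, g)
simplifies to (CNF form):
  g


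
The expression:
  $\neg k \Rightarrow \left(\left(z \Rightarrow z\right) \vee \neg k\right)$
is always true.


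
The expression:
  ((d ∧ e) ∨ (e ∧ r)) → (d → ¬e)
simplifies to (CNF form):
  ¬d ∨ ¬e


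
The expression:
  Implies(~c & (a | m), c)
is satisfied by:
  {c: True, m: False, a: False}
  {a: True, c: True, m: False}
  {c: True, m: True, a: False}
  {a: True, c: True, m: True}
  {a: False, m: False, c: False}


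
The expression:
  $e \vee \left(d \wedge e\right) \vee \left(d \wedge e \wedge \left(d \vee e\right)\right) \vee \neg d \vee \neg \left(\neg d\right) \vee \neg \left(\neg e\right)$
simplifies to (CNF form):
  $\text{True}$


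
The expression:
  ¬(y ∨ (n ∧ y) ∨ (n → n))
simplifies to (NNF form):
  False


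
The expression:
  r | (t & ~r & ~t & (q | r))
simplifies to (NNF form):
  r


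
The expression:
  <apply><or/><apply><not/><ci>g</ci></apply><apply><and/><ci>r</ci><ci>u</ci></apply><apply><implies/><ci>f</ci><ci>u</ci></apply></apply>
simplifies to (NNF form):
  <apply><or/><ci>u</ci><apply><not/><ci>f</ci></apply><apply><not/><ci>g</ci></apply></apply>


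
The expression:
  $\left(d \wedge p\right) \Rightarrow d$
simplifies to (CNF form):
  $\text{True}$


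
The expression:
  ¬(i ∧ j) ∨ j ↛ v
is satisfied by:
  {v: False, i: False, j: False}
  {j: True, v: False, i: False}
  {i: True, v: False, j: False}
  {j: True, i: True, v: False}
  {v: True, j: False, i: False}
  {j: True, v: True, i: False}
  {i: True, v: True, j: False}


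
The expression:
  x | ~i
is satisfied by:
  {x: True, i: False}
  {i: False, x: False}
  {i: True, x: True}


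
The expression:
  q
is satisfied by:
  {q: True}


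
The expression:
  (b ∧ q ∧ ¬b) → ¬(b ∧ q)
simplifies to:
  True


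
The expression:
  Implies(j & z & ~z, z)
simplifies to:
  True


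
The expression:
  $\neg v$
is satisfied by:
  {v: False}


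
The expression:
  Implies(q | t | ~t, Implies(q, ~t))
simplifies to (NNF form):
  ~q | ~t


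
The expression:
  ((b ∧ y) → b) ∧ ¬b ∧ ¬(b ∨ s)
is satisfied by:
  {b: False, s: False}


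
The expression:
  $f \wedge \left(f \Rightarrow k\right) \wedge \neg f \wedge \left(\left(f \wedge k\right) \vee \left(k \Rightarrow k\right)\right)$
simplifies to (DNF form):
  $\text{False}$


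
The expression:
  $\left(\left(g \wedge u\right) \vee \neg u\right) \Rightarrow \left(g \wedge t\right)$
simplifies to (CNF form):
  $\left(g \vee u\right) \wedge \left(g \vee \neg g\right) \wedge \left(t \vee u\right) \wedge \left(t \vee \neg g\right)$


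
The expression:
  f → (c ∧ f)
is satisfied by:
  {c: True, f: False}
  {f: False, c: False}
  {f: True, c: True}


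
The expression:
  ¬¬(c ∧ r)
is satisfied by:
  {r: True, c: True}


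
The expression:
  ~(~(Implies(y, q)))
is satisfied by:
  {q: True, y: False}
  {y: False, q: False}
  {y: True, q: True}


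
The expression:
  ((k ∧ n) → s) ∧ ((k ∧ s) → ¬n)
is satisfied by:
  {k: False, n: False}
  {n: True, k: False}
  {k: True, n: False}


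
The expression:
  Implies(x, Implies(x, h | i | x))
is always true.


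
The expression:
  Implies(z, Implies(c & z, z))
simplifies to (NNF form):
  True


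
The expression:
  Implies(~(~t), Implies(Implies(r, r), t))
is always true.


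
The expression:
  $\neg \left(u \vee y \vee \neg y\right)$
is never true.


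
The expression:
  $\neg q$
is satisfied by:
  {q: False}


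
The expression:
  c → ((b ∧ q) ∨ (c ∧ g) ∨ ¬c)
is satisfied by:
  {b: True, g: True, q: True, c: False}
  {b: True, g: True, q: False, c: False}
  {g: True, q: True, c: False, b: False}
  {g: True, q: False, c: False, b: False}
  {b: True, q: True, c: False, g: False}
  {b: True, q: False, c: False, g: False}
  {q: True, b: False, c: False, g: False}
  {q: False, b: False, c: False, g: False}
  {b: True, g: True, c: True, q: True}
  {b: True, g: True, c: True, q: False}
  {g: True, c: True, q: True, b: False}
  {g: True, c: True, q: False, b: False}
  {b: True, c: True, q: True, g: False}


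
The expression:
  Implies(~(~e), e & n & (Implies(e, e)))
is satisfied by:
  {n: True, e: False}
  {e: False, n: False}
  {e: True, n: True}


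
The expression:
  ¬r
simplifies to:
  ¬r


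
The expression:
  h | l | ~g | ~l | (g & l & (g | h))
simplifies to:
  True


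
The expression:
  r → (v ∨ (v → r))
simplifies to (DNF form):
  True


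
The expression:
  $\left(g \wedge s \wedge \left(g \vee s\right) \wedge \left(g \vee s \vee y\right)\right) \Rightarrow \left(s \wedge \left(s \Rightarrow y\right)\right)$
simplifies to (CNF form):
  $y \vee \neg g \vee \neg s$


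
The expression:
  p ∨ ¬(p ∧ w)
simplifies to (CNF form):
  True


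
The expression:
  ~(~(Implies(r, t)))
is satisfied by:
  {t: True, r: False}
  {r: False, t: False}
  {r: True, t: True}


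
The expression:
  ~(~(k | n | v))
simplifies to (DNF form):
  k | n | v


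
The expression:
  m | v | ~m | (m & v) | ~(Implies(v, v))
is always true.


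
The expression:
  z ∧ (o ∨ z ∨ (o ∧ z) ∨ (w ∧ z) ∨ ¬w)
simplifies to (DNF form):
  z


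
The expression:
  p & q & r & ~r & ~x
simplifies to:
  False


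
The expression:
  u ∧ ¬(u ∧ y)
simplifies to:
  u ∧ ¬y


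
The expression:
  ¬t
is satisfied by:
  {t: False}


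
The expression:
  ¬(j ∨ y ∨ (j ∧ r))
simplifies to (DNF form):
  ¬j ∧ ¬y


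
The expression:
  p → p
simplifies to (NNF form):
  True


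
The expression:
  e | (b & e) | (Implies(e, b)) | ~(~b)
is always true.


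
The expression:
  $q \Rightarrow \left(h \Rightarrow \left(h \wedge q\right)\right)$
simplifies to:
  $\text{True}$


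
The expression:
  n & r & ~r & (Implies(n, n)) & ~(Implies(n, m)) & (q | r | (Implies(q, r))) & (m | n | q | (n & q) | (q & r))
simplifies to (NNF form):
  False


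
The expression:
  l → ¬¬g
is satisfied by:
  {g: True, l: False}
  {l: False, g: False}
  {l: True, g: True}


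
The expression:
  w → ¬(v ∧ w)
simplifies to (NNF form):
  ¬v ∨ ¬w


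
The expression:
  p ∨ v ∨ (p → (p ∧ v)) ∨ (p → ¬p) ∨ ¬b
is always true.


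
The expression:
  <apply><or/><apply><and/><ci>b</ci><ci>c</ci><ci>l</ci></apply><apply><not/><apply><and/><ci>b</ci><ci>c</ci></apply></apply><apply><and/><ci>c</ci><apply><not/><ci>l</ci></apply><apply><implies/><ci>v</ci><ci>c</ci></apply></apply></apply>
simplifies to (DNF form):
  <true/>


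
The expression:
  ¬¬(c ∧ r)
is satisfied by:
  {r: True, c: True}


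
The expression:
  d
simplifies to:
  d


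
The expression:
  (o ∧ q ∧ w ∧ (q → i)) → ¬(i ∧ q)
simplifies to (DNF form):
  ¬i ∨ ¬o ∨ ¬q ∨ ¬w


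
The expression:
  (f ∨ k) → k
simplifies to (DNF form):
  k ∨ ¬f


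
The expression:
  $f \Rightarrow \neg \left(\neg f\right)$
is always true.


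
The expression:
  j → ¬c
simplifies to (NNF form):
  ¬c ∨ ¬j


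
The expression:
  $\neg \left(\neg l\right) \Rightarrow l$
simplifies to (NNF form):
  $\text{True}$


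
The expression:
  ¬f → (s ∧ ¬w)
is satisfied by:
  {f: True, s: True, w: False}
  {f: True, s: False, w: False}
  {f: True, w: True, s: True}
  {f: True, w: True, s: False}
  {s: True, w: False, f: False}


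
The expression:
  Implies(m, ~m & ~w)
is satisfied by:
  {m: False}


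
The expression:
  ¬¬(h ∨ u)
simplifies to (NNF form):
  h ∨ u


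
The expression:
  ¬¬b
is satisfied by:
  {b: True}


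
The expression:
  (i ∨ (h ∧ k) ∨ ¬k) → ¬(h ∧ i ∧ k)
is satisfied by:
  {h: False, k: False, i: False}
  {i: True, h: False, k: False}
  {k: True, h: False, i: False}
  {i: True, k: True, h: False}
  {h: True, i: False, k: False}
  {i: True, h: True, k: False}
  {k: True, h: True, i: False}


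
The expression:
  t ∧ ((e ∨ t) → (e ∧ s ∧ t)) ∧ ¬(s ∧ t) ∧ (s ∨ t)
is never true.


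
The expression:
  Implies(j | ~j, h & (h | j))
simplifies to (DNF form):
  h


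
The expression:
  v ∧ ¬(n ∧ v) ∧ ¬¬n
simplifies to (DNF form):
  False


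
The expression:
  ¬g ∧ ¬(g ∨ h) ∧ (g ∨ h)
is never true.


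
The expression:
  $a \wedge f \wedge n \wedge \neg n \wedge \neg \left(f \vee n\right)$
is never true.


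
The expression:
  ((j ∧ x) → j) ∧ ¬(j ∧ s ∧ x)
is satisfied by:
  {s: False, x: False, j: False}
  {j: True, s: False, x: False}
  {x: True, s: False, j: False}
  {j: True, x: True, s: False}
  {s: True, j: False, x: False}
  {j: True, s: True, x: False}
  {x: True, s: True, j: False}


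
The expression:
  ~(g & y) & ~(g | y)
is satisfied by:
  {g: False, y: False}


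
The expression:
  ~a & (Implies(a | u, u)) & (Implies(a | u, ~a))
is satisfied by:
  {a: False}


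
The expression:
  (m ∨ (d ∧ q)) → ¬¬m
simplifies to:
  m ∨ ¬d ∨ ¬q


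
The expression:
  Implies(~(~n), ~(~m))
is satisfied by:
  {m: True, n: False}
  {n: False, m: False}
  {n: True, m: True}


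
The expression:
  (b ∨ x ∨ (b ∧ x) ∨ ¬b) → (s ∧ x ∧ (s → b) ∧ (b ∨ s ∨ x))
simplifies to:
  b ∧ s ∧ x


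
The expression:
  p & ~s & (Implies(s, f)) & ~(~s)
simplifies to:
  False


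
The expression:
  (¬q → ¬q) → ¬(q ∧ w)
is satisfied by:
  {w: False, q: False}
  {q: True, w: False}
  {w: True, q: False}


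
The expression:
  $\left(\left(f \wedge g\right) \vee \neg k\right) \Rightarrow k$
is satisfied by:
  {k: True}


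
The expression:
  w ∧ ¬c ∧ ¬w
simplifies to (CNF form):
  False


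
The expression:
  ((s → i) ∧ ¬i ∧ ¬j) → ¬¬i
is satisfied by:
  {i: True, s: True, j: True}
  {i: True, s: True, j: False}
  {i: True, j: True, s: False}
  {i: True, j: False, s: False}
  {s: True, j: True, i: False}
  {s: True, j: False, i: False}
  {j: True, s: False, i: False}


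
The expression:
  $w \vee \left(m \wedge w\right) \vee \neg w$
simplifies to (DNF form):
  $\text{True}$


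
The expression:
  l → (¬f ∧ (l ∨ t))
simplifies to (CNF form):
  ¬f ∨ ¬l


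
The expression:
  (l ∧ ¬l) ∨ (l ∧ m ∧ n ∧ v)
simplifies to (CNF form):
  l ∧ m ∧ n ∧ v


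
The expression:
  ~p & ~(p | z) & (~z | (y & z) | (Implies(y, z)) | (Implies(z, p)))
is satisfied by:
  {p: False, z: False}


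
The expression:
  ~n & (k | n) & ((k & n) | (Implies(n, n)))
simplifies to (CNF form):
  k & ~n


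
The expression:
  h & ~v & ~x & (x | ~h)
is never true.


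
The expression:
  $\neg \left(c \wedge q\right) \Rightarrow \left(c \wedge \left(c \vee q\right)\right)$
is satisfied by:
  {c: True}


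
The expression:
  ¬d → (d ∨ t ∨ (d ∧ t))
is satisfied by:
  {d: True, t: True}
  {d: True, t: False}
  {t: True, d: False}


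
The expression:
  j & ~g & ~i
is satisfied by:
  {j: True, g: False, i: False}


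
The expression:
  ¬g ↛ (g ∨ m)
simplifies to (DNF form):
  ¬g ∧ ¬m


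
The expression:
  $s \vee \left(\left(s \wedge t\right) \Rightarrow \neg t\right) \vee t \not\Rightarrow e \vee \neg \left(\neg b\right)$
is always true.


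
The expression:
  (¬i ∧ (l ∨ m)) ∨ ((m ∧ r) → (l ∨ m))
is always true.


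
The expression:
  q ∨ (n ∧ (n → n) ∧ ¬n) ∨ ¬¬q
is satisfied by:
  {q: True}


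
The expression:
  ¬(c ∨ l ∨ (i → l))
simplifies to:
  i ∧ ¬c ∧ ¬l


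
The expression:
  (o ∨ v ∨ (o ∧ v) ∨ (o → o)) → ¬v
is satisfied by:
  {v: False}


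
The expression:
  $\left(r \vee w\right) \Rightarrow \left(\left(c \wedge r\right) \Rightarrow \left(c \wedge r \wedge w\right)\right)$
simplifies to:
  $w \vee \neg c \vee \neg r$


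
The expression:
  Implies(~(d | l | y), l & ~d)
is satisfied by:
  {y: True, d: True, l: True}
  {y: True, d: True, l: False}
  {y: True, l: True, d: False}
  {y: True, l: False, d: False}
  {d: True, l: True, y: False}
  {d: True, l: False, y: False}
  {l: True, d: False, y: False}


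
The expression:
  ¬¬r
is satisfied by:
  {r: True}


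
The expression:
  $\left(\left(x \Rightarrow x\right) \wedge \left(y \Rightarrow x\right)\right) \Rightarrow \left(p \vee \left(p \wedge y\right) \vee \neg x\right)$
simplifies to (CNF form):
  $p \vee \neg x$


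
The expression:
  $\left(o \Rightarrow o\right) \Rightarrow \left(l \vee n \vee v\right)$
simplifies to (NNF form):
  $l \vee n \vee v$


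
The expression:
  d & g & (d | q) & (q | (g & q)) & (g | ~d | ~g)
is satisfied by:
  {g: True, d: True, q: True}


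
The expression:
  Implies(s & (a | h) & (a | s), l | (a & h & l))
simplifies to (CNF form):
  (l | ~a | ~s) & (l | ~h | ~s)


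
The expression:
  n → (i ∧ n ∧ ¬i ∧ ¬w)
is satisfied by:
  {n: False}


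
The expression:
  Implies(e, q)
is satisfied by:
  {q: True, e: False}
  {e: False, q: False}
  {e: True, q: True}


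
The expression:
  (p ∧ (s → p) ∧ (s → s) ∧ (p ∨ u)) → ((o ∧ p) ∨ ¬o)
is always true.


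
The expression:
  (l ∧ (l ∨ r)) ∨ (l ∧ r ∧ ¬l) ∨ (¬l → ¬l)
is always true.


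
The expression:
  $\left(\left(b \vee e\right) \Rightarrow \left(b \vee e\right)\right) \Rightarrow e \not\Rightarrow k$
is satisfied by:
  {e: True, k: False}


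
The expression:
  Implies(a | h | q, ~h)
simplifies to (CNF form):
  ~h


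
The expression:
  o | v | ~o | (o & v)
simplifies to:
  True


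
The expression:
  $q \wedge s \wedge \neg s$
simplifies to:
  $\text{False}$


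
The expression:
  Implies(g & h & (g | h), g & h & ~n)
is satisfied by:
  {h: False, n: False, g: False}
  {g: True, h: False, n: False}
  {n: True, h: False, g: False}
  {g: True, n: True, h: False}
  {h: True, g: False, n: False}
  {g: True, h: True, n: False}
  {n: True, h: True, g: False}


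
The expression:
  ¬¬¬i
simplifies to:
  ¬i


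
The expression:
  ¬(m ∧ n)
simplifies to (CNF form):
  ¬m ∨ ¬n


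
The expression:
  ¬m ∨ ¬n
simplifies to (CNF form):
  ¬m ∨ ¬n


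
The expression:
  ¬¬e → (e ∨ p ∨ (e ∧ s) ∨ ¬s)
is always true.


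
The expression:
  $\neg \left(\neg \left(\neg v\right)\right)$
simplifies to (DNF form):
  $\neg v$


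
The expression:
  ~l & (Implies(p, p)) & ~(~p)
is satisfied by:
  {p: True, l: False}


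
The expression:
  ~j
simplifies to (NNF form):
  ~j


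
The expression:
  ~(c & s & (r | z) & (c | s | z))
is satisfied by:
  {z: False, s: False, c: False, r: False}
  {r: True, z: False, s: False, c: False}
  {z: True, r: False, s: False, c: False}
  {r: True, z: True, s: False, c: False}
  {c: True, r: False, z: False, s: False}
  {r: True, c: True, z: False, s: False}
  {c: True, z: True, r: False, s: False}
  {r: True, c: True, z: True, s: False}
  {s: True, c: False, z: False, r: False}
  {s: True, r: True, c: False, z: False}
  {s: True, z: True, c: False, r: False}
  {r: True, s: True, z: True, c: False}
  {s: True, c: True, r: False, z: False}


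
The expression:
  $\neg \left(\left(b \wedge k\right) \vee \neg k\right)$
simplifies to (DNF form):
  $k \wedge \neg b$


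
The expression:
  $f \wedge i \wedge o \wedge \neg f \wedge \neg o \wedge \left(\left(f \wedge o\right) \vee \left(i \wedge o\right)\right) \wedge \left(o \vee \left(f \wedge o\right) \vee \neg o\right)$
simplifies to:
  $\text{False}$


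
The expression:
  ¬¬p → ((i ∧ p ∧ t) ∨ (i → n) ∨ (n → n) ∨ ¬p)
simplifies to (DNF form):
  True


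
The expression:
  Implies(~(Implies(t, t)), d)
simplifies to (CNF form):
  True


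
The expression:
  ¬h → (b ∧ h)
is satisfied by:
  {h: True}


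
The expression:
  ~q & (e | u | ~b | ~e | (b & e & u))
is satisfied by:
  {q: False}


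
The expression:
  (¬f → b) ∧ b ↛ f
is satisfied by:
  {b: True, f: False}


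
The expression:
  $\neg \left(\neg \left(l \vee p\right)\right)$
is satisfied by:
  {l: True, p: True}
  {l: True, p: False}
  {p: True, l: False}


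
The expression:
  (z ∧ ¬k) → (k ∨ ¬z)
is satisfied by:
  {k: True, z: False}
  {z: False, k: False}
  {z: True, k: True}


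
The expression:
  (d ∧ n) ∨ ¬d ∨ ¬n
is always true.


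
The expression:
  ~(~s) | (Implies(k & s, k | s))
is always true.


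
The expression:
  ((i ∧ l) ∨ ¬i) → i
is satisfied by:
  {i: True}


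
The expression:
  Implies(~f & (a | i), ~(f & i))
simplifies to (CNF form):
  True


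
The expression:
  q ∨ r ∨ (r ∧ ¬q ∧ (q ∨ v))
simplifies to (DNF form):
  q ∨ r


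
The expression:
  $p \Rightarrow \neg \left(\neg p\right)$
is always true.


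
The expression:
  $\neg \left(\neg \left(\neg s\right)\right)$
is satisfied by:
  {s: False}


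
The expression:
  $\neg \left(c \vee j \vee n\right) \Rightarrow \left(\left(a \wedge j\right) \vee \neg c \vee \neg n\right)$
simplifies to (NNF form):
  $\text{True}$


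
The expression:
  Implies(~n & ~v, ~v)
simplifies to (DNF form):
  True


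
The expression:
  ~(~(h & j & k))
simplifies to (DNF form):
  h & j & k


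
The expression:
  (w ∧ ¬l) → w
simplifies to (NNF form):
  True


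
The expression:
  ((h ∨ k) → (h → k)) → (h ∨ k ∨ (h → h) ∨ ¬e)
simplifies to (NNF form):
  True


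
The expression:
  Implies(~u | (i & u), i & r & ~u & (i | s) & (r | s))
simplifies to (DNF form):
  (u & ~i) | (u & ~u) | (i & r & ~i) | (i & r & ~u) | (i & u & ~i) | (i & u & ~u) | (r & u & ~i) | (r & u & ~u)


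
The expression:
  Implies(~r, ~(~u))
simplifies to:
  r | u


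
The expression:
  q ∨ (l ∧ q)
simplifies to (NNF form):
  q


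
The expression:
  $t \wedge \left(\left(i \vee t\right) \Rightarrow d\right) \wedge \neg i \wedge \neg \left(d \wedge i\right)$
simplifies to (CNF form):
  $d \wedge t \wedge \neg i$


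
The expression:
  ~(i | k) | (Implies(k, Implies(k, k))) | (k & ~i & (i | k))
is always true.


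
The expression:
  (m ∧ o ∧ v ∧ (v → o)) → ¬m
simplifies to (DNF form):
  ¬m ∨ ¬o ∨ ¬v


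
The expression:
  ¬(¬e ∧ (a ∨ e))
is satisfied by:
  {e: True, a: False}
  {a: False, e: False}
  {a: True, e: True}


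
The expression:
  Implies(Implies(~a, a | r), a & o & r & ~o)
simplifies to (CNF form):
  ~a & ~r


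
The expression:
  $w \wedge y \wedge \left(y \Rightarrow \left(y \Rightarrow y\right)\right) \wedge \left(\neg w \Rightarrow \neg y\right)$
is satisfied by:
  {w: True, y: True}


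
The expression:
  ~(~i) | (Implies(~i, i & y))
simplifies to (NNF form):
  i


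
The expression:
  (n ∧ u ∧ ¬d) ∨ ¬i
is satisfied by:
  {u: True, n: True, d: False, i: False}
  {u: True, n: False, d: False, i: False}
  {n: True, u: False, d: False, i: False}
  {u: False, n: False, d: False, i: False}
  {u: True, d: True, n: True, i: False}
  {u: True, d: True, n: False, i: False}
  {d: True, n: True, u: False, i: False}
  {d: True, n: False, u: False, i: False}
  {i: True, u: True, d: False, n: True}


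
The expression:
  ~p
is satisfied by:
  {p: False}


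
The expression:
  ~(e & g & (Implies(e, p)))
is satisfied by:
  {p: False, e: False, g: False}
  {g: True, p: False, e: False}
  {e: True, p: False, g: False}
  {g: True, e: True, p: False}
  {p: True, g: False, e: False}
  {g: True, p: True, e: False}
  {e: True, p: True, g: False}


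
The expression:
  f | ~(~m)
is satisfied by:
  {m: True, f: True}
  {m: True, f: False}
  {f: True, m: False}


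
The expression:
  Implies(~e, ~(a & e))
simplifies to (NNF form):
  True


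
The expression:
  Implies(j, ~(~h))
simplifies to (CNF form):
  h | ~j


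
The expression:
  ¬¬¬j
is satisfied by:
  {j: False}


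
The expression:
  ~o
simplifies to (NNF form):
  ~o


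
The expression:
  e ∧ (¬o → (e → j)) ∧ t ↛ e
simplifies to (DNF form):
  False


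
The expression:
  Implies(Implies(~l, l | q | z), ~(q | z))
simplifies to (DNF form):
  ~q & ~z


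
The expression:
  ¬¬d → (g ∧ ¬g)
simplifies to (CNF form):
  ¬d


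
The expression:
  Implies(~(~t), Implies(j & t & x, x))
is always true.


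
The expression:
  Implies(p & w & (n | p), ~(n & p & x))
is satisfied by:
  {w: False, p: False, x: False, n: False}
  {n: True, w: False, p: False, x: False}
  {x: True, w: False, p: False, n: False}
  {n: True, x: True, w: False, p: False}
  {p: True, n: False, w: False, x: False}
  {n: True, p: True, w: False, x: False}
  {x: True, p: True, n: False, w: False}
  {n: True, x: True, p: True, w: False}
  {w: True, x: False, p: False, n: False}
  {n: True, w: True, x: False, p: False}
  {x: True, w: True, n: False, p: False}
  {n: True, x: True, w: True, p: False}
  {p: True, w: True, x: False, n: False}
  {n: True, p: True, w: True, x: False}
  {x: True, p: True, w: True, n: False}


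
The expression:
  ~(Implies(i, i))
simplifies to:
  False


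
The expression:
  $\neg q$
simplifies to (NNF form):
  $\neg q$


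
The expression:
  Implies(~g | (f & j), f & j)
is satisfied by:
  {g: True, j: True, f: True}
  {g: True, j: True, f: False}
  {g: True, f: True, j: False}
  {g: True, f: False, j: False}
  {j: True, f: True, g: False}


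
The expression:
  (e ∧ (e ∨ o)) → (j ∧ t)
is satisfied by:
  {t: True, j: True, e: False}
  {t: True, j: False, e: False}
  {j: True, t: False, e: False}
  {t: False, j: False, e: False}
  {t: True, e: True, j: True}


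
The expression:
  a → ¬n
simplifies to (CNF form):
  ¬a ∨ ¬n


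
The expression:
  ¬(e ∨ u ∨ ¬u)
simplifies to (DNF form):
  False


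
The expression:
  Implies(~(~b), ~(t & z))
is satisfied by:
  {t: False, z: False, b: False}
  {b: True, t: False, z: False}
  {z: True, t: False, b: False}
  {b: True, z: True, t: False}
  {t: True, b: False, z: False}
  {b: True, t: True, z: False}
  {z: True, t: True, b: False}


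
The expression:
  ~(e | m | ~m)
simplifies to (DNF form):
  False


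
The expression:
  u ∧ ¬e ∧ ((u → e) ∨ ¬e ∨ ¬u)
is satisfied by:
  {u: True, e: False}


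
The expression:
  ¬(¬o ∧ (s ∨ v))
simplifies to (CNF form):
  (o ∨ ¬s) ∧ (o ∨ ¬v)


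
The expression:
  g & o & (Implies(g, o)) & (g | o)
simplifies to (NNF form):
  g & o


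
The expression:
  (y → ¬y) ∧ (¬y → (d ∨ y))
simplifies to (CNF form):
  d ∧ ¬y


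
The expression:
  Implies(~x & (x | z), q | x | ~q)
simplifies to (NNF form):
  True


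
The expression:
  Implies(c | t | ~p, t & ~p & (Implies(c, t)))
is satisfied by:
  {t: True, c: False, p: False}
  {t: True, c: True, p: False}
  {p: True, c: False, t: False}


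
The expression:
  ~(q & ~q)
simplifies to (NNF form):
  True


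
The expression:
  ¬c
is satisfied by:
  {c: False}


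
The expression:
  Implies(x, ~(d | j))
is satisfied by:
  {d: False, x: False, j: False}
  {j: True, d: False, x: False}
  {d: True, j: False, x: False}
  {j: True, d: True, x: False}
  {x: True, j: False, d: False}


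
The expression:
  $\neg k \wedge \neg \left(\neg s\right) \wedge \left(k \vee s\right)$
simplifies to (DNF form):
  $s \wedge \neg k$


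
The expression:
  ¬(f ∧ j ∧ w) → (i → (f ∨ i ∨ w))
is always true.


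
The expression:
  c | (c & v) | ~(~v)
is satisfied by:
  {c: True, v: True}
  {c: True, v: False}
  {v: True, c: False}


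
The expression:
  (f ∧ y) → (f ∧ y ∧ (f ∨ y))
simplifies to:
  True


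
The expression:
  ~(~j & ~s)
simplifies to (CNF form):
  j | s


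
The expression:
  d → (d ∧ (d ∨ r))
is always true.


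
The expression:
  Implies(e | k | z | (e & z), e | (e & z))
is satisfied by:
  {e: True, k: False, z: False}
  {z: True, e: True, k: False}
  {e: True, k: True, z: False}
  {z: True, e: True, k: True}
  {z: False, k: False, e: False}


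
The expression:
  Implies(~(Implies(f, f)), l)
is always true.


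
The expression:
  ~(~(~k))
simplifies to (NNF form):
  ~k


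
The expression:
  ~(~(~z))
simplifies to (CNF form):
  ~z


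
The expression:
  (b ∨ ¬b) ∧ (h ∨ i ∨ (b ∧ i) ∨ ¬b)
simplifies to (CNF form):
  h ∨ i ∨ ¬b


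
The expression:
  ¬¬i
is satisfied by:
  {i: True}


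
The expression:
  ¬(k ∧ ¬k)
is always true.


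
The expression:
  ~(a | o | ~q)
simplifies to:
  q & ~a & ~o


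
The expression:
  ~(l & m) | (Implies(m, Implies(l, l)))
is always true.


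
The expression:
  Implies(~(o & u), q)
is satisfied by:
  {q: True, u: True, o: True}
  {q: True, u: True, o: False}
  {q: True, o: True, u: False}
  {q: True, o: False, u: False}
  {u: True, o: True, q: False}


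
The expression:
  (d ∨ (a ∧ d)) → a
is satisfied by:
  {a: True, d: False}
  {d: False, a: False}
  {d: True, a: True}


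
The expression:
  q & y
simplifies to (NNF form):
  q & y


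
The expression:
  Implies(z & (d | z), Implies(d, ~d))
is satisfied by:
  {z: False, d: False}
  {d: True, z: False}
  {z: True, d: False}


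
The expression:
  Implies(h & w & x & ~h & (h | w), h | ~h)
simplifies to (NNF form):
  True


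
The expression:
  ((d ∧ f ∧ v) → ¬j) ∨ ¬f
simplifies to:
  ¬d ∨ ¬f ∨ ¬j ∨ ¬v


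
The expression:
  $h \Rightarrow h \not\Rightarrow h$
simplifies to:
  $\neg h$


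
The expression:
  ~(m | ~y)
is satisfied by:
  {y: True, m: False}


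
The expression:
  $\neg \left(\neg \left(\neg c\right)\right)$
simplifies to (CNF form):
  $\neg c$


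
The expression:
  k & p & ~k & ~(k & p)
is never true.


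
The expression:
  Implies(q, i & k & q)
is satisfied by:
  {i: True, k: True, q: False}
  {i: True, k: False, q: False}
  {k: True, i: False, q: False}
  {i: False, k: False, q: False}
  {i: True, q: True, k: True}


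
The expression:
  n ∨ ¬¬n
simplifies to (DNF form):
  n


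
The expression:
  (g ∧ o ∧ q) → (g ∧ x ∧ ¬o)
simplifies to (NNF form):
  ¬g ∨ ¬o ∨ ¬q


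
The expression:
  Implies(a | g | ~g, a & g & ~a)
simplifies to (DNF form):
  False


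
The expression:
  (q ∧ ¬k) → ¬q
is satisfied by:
  {k: True, q: False}
  {q: False, k: False}
  {q: True, k: True}


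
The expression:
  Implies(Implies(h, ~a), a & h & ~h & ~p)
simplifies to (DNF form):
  a & h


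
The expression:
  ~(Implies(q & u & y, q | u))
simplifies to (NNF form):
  False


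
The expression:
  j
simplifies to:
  j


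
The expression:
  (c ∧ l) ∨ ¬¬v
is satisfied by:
  {l: True, v: True, c: True}
  {l: True, v: True, c: False}
  {v: True, c: True, l: False}
  {v: True, c: False, l: False}
  {l: True, c: True, v: False}


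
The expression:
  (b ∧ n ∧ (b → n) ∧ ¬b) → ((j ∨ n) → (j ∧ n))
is always true.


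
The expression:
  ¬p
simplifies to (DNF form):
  ¬p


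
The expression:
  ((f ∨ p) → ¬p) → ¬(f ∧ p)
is always true.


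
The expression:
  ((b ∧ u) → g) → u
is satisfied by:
  {u: True}


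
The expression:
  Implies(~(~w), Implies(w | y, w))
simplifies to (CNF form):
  True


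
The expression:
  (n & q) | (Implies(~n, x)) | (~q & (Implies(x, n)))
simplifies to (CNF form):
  n | x | ~q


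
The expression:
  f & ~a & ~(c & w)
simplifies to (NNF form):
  f & ~a & (~c | ~w)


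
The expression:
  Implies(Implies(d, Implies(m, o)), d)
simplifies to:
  d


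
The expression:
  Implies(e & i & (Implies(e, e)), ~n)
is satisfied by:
  {e: False, n: False, i: False}
  {i: True, e: False, n: False}
  {n: True, e: False, i: False}
  {i: True, n: True, e: False}
  {e: True, i: False, n: False}
  {i: True, e: True, n: False}
  {n: True, e: True, i: False}


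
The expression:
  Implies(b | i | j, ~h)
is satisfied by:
  {j: False, i: False, h: False, b: False}
  {b: True, j: False, i: False, h: False}
  {i: True, b: False, j: False, h: False}
  {b: True, i: True, j: False, h: False}
  {j: True, b: False, i: False, h: False}
  {b: True, j: True, i: False, h: False}
  {i: True, j: True, b: False, h: False}
  {b: True, i: True, j: True, h: False}
  {h: True, b: False, j: False, i: False}
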